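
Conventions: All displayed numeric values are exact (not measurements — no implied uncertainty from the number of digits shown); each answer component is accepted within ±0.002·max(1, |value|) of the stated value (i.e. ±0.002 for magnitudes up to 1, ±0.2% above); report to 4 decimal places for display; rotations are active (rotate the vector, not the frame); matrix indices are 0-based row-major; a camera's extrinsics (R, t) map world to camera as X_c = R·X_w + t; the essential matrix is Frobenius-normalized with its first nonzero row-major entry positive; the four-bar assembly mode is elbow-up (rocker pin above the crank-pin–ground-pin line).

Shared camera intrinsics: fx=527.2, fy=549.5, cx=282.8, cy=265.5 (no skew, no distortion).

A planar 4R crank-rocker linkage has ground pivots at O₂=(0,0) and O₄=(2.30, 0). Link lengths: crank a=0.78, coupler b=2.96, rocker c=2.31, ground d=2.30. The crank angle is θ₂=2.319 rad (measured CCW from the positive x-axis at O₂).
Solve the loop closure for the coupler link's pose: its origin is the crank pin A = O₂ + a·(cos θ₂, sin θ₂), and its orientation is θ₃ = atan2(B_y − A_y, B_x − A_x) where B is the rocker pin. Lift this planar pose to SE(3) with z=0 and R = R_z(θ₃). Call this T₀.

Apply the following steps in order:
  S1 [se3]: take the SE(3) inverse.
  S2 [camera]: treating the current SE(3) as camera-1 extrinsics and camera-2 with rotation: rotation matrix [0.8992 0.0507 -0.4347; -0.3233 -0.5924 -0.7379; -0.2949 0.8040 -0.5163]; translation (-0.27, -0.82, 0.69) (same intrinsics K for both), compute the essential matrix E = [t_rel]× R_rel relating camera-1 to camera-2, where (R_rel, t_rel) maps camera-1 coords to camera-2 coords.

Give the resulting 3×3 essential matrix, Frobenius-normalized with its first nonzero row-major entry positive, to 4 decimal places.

source (fourbar_fk): coupler pose = R=[0.8182 -0.5750 0.0000; 0.5750 0.8182 0.0000; 0.0000 0.0000 1.0000], t=(-0.5307, 0.5717, 0.0000)
after S1 (invert_se3): R=[0.8182 0.5750 0.0000; -0.5750 0.8182 0.0000; 0.0000 0.0000 1.0000], t=(0.1055, -0.7728, 0.0000)
after S2 (essential): [0.2263 -0.1687 0.5828; 0.4579 -0.0106 -0.3712; 0.4705 -0.1008 0.0399]

matrix = [0.2263 -0.1687 0.5828; 0.4579 -0.0106 -0.3712; 0.4705 -0.1008 0.0399]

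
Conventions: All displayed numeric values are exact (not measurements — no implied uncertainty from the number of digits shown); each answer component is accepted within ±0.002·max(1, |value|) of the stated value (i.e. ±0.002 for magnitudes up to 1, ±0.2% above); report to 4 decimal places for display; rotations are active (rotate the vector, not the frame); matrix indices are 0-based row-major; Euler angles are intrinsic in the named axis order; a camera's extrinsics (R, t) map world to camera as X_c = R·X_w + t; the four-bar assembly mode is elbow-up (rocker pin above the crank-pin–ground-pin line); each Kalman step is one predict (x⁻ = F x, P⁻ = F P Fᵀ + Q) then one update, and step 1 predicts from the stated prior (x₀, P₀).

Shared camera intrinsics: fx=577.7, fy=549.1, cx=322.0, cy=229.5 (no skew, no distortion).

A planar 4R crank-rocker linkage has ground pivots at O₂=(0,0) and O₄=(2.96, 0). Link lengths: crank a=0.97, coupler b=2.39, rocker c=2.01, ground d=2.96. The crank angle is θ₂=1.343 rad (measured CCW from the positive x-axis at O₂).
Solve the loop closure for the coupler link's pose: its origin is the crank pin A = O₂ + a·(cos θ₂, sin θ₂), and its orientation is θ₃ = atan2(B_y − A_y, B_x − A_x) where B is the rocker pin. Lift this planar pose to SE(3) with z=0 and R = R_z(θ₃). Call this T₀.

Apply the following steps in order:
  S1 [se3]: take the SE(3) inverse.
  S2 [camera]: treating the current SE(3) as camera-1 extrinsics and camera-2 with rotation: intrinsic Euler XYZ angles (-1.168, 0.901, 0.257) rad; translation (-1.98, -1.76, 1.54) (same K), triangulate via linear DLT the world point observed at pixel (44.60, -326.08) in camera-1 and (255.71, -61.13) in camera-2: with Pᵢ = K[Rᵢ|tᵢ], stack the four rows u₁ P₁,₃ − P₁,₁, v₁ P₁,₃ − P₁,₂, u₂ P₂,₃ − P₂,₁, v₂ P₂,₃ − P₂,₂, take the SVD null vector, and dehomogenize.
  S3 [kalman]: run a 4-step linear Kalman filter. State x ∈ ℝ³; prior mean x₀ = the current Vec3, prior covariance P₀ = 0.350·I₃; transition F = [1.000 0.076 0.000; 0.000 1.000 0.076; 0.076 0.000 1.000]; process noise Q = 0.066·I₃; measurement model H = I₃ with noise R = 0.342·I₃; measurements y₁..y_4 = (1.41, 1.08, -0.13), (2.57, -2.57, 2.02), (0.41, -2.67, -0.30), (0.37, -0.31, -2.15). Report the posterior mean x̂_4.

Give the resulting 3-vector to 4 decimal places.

source (fourbar_fk): coupler pose = R=[0.9112 -0.4119 0.0000; 0.4119 0.9112 0.0000; 0.0000 0.0000 1.0000], t=(0.2191, 0.9449, 0.0000)
after S1 (invert_se3): R=[0.9112 0.4119 0.0000; -0.4119 0.9112 0.0000; 0.0000 0.0000 1.0000], t=(-0.5889, -0.7708, 0.0000)
after S2 (triangulate): (0.1822, -1.0450, 1.7771)
after S3 (kf_track): (0.6580, -1.1443, -0.2697)

result = (0.6580, -1.1443, -0.2697)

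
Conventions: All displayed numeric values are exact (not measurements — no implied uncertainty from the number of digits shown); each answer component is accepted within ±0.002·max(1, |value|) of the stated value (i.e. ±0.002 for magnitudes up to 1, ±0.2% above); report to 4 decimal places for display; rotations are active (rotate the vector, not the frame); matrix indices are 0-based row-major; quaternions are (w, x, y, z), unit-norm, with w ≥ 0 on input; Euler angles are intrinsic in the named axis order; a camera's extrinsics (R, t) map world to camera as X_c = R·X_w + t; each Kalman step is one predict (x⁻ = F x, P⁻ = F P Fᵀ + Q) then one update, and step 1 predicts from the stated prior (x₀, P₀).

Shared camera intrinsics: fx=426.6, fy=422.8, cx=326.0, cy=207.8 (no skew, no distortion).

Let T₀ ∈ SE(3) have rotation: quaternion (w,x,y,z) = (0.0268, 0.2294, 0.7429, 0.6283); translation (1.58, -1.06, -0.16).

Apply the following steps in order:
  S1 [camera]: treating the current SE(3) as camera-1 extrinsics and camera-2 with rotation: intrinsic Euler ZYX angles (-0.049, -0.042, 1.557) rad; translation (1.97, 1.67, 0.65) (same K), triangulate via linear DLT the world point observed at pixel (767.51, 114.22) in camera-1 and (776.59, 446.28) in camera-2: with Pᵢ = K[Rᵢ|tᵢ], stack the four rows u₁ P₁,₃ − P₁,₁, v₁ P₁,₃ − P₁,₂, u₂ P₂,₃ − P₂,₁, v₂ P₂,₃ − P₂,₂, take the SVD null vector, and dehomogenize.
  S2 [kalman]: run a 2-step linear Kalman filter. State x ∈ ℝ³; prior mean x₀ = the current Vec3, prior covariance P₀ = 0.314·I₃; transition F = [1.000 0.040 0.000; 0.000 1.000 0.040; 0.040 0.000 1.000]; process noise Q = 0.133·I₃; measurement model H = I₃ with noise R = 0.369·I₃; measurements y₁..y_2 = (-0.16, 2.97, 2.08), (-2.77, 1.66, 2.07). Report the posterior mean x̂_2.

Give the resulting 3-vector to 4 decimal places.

after S1 (triangulate): (0.6572, 1.7240, 0.3095)
after S2 (kf_track): (-1.1318, 2.0657, 1.6379)

result = (-1.1318, 2.0657, 1.6379)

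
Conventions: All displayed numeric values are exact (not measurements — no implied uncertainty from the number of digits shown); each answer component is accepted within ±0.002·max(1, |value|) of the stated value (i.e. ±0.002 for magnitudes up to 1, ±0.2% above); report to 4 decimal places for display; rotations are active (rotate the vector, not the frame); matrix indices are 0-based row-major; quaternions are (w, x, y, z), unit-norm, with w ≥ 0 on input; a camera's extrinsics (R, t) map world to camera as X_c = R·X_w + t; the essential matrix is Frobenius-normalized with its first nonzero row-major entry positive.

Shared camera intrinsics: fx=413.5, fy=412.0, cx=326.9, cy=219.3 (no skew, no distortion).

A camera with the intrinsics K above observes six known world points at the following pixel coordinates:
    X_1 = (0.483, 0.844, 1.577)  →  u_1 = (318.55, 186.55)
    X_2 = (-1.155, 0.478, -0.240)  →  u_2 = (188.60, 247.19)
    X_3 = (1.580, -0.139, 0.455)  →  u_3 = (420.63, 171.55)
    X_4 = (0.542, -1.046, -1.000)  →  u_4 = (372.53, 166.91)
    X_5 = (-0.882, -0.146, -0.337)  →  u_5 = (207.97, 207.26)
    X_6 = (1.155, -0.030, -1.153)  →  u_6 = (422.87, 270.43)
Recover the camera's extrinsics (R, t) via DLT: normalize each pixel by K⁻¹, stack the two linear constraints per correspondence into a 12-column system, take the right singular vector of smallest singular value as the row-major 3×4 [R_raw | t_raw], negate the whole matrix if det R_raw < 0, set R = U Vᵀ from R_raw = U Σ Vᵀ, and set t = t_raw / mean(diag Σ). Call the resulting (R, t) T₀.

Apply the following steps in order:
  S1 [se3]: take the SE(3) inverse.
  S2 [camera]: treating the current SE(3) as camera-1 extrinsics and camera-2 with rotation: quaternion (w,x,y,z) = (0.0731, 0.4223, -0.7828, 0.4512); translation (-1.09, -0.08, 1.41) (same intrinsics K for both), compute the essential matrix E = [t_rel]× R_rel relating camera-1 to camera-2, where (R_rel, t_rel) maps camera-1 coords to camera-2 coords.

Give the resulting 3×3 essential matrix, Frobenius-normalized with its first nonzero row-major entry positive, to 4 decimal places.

matrix = [0.4415 -0.5340 0.0995; -0.1082 -0.1802 0.1704; 0.4571 0.2556 -0.4031]

source (pnp_recover): camera pose = R=[0.9907 -0.0868 -0.1048; 0.0041 0.7885 -0.6150; 0.1360 0.6088 0.7816], t=(-0.3700, -0.2100, 4.6300)
after S1 (invert_se3): R=[0.9907 0.0041 0.1360; -0.0868 0.7885 0.6088; -0.1048 -0.6150 0.7816], t=(-0.2622, -2.6853, -3.7866)
after S2 (essential): [0.4415 -0.5340 0.0995; -0.1082 -0.1802 0.1704; 0.4571 0.2556 -0.4031]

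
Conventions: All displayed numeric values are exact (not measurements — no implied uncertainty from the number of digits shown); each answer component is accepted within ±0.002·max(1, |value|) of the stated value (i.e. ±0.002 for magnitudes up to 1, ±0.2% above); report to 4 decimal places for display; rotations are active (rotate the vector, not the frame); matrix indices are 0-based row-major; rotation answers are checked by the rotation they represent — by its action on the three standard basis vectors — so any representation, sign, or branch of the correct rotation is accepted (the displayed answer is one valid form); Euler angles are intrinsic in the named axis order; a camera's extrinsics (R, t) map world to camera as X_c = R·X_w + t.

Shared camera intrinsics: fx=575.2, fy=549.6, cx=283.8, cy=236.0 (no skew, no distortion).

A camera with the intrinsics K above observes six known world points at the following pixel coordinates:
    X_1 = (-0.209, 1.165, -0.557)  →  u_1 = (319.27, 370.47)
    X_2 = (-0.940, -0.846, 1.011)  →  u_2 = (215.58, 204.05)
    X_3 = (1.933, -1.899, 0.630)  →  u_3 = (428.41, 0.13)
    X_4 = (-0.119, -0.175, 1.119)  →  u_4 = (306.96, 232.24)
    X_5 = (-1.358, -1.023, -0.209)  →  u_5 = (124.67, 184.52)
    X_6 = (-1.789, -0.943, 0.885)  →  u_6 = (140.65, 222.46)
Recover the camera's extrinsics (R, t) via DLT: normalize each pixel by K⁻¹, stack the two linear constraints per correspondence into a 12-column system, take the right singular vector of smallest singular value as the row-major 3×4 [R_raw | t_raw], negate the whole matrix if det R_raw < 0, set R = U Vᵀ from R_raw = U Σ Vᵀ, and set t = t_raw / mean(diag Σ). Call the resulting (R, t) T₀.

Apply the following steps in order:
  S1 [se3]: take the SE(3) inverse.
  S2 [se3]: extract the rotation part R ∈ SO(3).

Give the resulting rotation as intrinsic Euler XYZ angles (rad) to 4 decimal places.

source (pnp_recover): camera pose = R=[0.9144 0.3437 0.2137; -0.3695 0.9245 0.0941; -0.1652 -0.1651 0.9723], t=(0.1800, -0.0300, 5.0802)
after S1 (invert_se3): R=[0.9144 -0.3695 -0.1652; 0.3437 0.9245 -0.1651; 0.2137 0.0941 0.9723], t=(0.6636, 0.8044, -4.9753)
after S2 (rot_of_se3): [0.9144 -0.3695 -0.1652; 0.3437 0.9245 -0.1651; 0.2137 0.0941 0.9723]

rotation (euler_xyz) = (0.1681, -0.1660, 0.3840)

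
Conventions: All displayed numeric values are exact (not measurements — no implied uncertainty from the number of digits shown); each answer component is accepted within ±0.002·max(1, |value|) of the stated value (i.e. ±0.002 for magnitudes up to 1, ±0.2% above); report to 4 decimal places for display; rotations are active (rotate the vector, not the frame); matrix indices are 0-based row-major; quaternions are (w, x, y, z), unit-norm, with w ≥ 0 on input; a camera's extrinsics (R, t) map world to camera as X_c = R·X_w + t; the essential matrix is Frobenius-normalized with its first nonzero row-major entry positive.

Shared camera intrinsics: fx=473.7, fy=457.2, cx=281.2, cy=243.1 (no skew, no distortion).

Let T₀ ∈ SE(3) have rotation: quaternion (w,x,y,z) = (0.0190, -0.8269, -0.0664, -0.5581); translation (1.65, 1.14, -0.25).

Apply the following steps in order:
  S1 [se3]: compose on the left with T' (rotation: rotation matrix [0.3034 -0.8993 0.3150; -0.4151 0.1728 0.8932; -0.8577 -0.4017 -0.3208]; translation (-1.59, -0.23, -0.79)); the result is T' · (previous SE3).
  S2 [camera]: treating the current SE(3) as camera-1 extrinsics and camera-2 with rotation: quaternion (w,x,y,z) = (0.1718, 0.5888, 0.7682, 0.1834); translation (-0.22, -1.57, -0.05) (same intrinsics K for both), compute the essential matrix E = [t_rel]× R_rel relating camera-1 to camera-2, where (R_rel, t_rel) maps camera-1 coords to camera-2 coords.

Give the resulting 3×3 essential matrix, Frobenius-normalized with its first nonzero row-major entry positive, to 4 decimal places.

matrix = [0.4472 0.4898 -0.1717; -0.4005 0.5020 0.1072; -0.3011 0.0841 0.0951]

after S1 (compose_se3): R=[0.3236 0.9439 0.0658; 0.6891 -0.1874 -0.7000; -0.6484 0.2718 -0.7111], t=(-2.1934, -0.9412, -2.5830)
after S2 (essential): [0.4472 0.4898 -0.1717; -0.4005 0.5020 0.1072; -0.3011 0.0841 0.0951]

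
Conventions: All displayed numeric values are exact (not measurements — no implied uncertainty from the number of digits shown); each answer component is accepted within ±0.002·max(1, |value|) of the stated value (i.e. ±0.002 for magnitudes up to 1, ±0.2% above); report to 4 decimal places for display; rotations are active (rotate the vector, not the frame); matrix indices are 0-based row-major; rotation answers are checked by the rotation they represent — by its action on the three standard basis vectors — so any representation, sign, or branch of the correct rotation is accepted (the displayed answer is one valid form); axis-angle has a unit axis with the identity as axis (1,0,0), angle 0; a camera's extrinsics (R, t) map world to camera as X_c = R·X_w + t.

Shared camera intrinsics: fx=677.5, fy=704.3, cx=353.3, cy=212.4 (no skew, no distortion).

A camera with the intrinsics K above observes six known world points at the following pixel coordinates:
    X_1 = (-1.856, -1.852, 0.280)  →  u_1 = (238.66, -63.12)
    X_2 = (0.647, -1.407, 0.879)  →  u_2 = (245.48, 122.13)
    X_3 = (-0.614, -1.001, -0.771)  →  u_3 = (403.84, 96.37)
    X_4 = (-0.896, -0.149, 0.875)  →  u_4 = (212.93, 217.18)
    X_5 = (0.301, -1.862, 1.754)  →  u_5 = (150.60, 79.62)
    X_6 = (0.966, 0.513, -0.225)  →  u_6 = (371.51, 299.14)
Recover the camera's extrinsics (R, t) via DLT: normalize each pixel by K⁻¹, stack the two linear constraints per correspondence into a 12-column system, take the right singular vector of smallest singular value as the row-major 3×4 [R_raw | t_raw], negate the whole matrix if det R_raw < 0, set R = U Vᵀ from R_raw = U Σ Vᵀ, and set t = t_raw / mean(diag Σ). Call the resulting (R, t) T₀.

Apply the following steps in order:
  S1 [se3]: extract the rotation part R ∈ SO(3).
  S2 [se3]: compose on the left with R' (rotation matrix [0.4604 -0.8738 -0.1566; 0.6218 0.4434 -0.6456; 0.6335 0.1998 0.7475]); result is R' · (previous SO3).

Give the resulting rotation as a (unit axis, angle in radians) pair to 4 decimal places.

source (pnp_recover): camera pose = R=[0.0830 0.1117 -0.9903; 0.1749 0.9766 0.1248; 0.9811 -0.1836 0.0615], t=(-0.1700, 0.2300, 6.2402)
after S1 (rot_of_se3): [0.0830 0.1117 -0.9903; 0.1749 0.9766 0.1248; 0.9811 -0.1836 0.0615]
after S2 (compose_so3): [-0.2683 -0.7732 -0.5746; -0.5042 0.6210 -0.6002; 0.8209 0.1287 -0.5564]

rotation (axis_angle) = ((0.4563, -0.8737, 0.1684), 2.2167)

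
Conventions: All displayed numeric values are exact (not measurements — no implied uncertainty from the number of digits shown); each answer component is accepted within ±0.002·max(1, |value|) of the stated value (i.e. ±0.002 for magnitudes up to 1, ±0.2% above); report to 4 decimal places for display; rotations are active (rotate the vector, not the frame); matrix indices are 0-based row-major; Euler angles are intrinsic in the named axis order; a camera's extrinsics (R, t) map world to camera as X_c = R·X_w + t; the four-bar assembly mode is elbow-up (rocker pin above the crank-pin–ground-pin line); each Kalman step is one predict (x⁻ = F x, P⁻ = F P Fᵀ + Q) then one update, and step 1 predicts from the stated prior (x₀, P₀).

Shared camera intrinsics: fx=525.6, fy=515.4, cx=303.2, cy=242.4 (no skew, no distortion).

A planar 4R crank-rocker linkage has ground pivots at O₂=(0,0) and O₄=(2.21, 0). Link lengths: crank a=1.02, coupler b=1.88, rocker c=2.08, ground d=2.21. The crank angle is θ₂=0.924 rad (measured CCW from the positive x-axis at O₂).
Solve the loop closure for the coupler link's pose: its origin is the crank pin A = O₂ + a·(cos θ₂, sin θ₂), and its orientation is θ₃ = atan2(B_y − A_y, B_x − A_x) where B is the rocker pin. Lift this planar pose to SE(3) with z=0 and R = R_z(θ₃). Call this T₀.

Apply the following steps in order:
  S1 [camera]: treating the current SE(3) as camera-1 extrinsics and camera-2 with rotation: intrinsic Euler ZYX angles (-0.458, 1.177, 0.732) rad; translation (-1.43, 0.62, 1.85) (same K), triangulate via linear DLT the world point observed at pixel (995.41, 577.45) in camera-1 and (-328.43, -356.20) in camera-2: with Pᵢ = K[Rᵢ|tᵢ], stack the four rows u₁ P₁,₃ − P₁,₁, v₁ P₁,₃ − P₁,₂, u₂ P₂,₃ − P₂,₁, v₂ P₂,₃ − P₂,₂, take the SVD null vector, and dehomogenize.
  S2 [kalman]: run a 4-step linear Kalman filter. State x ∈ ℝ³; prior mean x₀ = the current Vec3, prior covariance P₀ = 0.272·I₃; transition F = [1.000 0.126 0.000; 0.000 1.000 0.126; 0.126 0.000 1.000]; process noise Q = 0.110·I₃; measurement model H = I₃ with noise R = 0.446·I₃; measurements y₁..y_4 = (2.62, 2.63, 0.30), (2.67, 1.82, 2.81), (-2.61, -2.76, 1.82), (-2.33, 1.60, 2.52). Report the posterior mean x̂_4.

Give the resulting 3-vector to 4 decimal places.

result = (-0.6979, 0.5600, 2.0966)

source (fourbar_fk): coupler pose = R=[0.7438 -0.6684 0.0000; 0.6684 0.7438 0.0000; 0.0000 0.0000 1.0000], t=(0.6147, 0.8140, 0.0000)
after S1 (triangulate): (1.1054, -0.7857, 1.4898)
after S2 (kf_track): (-0.6979, 0.5600, 2.0966)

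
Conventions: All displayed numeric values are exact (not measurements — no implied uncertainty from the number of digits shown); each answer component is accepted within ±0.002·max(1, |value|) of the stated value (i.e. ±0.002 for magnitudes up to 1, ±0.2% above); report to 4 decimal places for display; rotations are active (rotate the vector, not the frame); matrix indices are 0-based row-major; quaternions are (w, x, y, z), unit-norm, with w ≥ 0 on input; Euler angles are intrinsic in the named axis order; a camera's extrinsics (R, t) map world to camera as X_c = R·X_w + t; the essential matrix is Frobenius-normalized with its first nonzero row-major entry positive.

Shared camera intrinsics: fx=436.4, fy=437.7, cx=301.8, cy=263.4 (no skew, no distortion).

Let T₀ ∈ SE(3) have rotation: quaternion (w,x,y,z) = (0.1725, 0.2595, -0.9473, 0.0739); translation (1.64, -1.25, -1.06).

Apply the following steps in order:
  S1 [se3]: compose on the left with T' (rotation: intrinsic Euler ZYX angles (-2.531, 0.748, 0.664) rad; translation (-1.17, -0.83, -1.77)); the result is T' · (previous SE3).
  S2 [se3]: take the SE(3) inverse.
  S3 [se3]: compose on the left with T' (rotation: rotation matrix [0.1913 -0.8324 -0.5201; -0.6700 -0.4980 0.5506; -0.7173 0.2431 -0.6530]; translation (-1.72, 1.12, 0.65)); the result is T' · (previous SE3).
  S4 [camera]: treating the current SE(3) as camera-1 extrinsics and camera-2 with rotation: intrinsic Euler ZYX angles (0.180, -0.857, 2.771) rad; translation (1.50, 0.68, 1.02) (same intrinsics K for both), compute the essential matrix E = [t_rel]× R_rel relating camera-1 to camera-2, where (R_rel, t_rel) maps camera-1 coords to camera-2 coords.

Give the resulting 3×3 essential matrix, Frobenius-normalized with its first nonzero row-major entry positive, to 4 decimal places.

matrix = [0.1587 -0.1113 -0.2326; -0.4362 0.2467 -0.4980; 0.3799 -0.2606 -0.4438]

after S1 (compose_se3): R=[0.1442 0.4430 0.8849; 0.8237 -0.5492 0.1407; 0.5483 0.7086 -0.4441], t=(-1.4504, -0.6220, -4.0621)
after S2 (invert_se3): R=[0.1442 0.8237 0.5483; 0.4430 -0.5492 0.7086; 0.8849 0.1407 -0.4441], t=(2.9489, 3.1793, -0.4332)
after S3 (compose_se3): R=[-0.8013 0.5416 -0.2540; 0.1699 -0.2009 -0.9648; -0.5736 -0.8163 0.0690], t=(-3.5770, -2.6774, -0.4094)
after S4 (essential): [0.1587 -0.1113 -0.2326; -0.4362 0.2467 -0.4980; 0.3799 -0.2606 -0.4438]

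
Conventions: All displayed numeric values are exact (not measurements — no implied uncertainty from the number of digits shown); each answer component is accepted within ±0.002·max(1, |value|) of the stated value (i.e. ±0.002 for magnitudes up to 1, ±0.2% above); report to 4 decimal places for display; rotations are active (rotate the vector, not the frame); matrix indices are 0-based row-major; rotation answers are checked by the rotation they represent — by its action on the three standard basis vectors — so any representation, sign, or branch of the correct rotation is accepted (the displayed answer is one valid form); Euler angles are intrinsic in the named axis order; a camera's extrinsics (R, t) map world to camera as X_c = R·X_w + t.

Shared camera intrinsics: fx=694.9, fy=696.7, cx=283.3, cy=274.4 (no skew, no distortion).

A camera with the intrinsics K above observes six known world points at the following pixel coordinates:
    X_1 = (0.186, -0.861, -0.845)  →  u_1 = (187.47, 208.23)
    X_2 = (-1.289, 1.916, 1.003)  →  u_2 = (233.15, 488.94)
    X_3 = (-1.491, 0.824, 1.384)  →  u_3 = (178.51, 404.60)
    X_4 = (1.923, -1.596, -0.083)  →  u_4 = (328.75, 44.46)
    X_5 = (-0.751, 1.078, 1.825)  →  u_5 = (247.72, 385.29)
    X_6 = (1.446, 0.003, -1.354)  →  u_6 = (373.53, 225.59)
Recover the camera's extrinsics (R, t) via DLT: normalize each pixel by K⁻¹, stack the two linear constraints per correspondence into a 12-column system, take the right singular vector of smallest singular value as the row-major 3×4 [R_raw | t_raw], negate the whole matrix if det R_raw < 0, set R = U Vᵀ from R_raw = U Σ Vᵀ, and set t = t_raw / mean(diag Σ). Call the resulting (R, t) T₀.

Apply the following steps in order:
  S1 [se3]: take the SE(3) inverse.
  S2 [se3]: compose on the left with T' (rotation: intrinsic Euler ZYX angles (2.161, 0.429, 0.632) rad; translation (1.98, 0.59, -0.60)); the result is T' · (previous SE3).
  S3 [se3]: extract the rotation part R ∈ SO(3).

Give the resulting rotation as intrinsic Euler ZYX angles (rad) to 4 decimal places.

source (pnp_recover): camera pose = R=[0.8687 0.4880 0.0848; -0.4820 0.8723 -0.0823; -0.1141 0.0306 0.9930], t=(-0.4699, 0.2200, 6.6895)
after S1 (invert_se3): R=[0.8687 -0.4820 -0.1141; 0.4880 0.8723 0.0306; 0.0848 -0.0823 0.9930], t=(1.2775, -0.1672, -6.5848)
after S2 (compose_se3): R=[-0.8078 -0.4851 0.3350; 0.5884 -0.6277 0.5097; -0.0370 0.6088 0.7925], t=(-0.5336, -2.4048, -6.0527)
after S3 (rot_of_se3): [-0.8078 -0.4851 0.3350; 0.5884 -0.6277 0.5097; -0.0370 0.6088 0.7925]

rotation (euler_zyx) = (2.5121, 0.0370, 0.6550)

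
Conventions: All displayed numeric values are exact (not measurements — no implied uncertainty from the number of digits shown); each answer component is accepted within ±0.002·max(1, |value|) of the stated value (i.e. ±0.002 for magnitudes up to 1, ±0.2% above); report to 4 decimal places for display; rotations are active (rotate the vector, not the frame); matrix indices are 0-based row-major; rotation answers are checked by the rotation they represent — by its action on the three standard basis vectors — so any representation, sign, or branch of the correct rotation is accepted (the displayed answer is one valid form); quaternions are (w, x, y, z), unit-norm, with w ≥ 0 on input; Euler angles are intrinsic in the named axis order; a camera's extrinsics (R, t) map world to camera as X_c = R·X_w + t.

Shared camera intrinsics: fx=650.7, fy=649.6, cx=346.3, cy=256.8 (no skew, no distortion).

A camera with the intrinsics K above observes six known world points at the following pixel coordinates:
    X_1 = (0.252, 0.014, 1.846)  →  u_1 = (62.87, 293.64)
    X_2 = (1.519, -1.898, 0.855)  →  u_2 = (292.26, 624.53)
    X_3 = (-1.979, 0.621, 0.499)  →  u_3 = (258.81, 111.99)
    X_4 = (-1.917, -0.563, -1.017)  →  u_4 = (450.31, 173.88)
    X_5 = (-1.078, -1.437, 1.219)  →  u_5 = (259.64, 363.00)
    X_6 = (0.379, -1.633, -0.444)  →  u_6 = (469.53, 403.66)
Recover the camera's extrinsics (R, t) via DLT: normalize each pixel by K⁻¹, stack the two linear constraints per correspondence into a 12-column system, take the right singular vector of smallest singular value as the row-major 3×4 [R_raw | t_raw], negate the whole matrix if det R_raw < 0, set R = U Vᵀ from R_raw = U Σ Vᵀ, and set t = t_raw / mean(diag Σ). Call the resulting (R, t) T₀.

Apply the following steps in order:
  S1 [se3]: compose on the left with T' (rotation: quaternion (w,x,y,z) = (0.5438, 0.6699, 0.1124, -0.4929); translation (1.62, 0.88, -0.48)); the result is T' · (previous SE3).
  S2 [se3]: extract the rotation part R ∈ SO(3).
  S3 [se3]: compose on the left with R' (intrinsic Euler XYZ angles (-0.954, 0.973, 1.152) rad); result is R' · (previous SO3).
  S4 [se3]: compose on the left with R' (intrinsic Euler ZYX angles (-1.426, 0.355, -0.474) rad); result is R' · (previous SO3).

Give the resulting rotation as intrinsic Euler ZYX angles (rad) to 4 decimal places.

rotation (euler_zyx) = (0.8568, 0.8920, 1.4774)

source (pnp_recover): camera pose = R=[-0.0019 -0.3489 -0.9371; 0.2805 -0.8997 0.3344; -0.9599 -0.2622 0.0996], t=(-0.1499, -0.4300, 4.3895)
after S1 (compose_se3): R=[0.7082 -0.6472 -0.2821; 0.6989 0.6995 0.1494; 0.1006 -0.3030 0.9477], t=(-1.1106, -2.5816, -0.2891)
after S2 (rot_of_se3): [0.7082 -0.6472 -0.2821; 0.6989 0.6995 0.1494; 0.1006 -0.3030 0.9477]
after S3 (compose_so3): [-0.1141 -0.7582 0.6419; 0.8211 0.2918 0.4906; -0.5593 0.5831 0.5893]
after S4 (compose_so3): [0.4111 0.4370 0.8000; 0.4745 0.6467 -0.5971; -0.7783 0.6251 0.0586]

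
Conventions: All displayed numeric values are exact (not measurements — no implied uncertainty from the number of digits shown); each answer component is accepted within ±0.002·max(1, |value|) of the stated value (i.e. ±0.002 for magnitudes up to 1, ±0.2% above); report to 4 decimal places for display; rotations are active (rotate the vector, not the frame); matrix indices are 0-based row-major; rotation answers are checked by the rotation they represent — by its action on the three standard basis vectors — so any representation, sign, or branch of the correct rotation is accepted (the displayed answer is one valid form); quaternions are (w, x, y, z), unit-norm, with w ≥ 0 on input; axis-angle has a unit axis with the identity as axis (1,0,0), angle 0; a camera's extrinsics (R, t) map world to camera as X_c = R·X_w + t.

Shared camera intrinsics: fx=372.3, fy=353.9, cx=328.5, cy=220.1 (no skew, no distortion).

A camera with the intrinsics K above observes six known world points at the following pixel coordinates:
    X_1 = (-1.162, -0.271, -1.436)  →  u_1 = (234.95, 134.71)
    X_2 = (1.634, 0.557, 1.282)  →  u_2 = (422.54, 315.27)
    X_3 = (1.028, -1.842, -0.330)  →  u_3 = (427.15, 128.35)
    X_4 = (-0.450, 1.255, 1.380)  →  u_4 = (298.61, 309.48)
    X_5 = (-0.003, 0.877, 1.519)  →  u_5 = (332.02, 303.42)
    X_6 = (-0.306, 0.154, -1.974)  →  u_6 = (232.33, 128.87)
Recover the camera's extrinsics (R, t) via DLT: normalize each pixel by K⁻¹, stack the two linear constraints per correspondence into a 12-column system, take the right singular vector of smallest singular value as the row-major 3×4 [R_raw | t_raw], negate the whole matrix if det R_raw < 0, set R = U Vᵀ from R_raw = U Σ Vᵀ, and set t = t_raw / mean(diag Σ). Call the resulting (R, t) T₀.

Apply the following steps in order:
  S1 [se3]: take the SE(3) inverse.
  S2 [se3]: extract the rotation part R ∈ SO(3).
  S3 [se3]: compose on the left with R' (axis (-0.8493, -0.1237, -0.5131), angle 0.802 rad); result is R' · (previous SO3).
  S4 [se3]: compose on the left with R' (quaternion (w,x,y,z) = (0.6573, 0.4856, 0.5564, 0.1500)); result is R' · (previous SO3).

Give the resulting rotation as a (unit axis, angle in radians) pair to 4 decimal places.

rotation (axis_angle) = ((0.6036, 0.6850, -0.4080), 0.9635)

source (pnp_recover): camera pose = R=[0.7695 -0.5039 0.3924; 0.2018 0.7748 0.5992; -0.6059 -0.3819 0.6979], t=(-0.0900, -0.0500, 5.8095)
after S1 (invert_se3): R=[0.7695 0.2018 -0.6059; -0.5039 0.7748 -0.3819; 0.3924 0.5992 0.6979], t=(3.5993, 2.2118, -3.9891)
after S2 (rot_of_se3): [0.7695 0.2018 -0.6059; -0.5039 0.7748 -0.3819; 0.3924 0.5992 0.6979]
after S3 (compose_so3): [0.5194 0.5215 -0.6769; -0.3648 0.8517 0.3763; 0.7728 0.0515 0.6326]
after S4 (compose_so3): [0.7271 0.5126 0.4568; -0.1575 0.7721 -0.6157; -0.6682 0.3757 0.6421]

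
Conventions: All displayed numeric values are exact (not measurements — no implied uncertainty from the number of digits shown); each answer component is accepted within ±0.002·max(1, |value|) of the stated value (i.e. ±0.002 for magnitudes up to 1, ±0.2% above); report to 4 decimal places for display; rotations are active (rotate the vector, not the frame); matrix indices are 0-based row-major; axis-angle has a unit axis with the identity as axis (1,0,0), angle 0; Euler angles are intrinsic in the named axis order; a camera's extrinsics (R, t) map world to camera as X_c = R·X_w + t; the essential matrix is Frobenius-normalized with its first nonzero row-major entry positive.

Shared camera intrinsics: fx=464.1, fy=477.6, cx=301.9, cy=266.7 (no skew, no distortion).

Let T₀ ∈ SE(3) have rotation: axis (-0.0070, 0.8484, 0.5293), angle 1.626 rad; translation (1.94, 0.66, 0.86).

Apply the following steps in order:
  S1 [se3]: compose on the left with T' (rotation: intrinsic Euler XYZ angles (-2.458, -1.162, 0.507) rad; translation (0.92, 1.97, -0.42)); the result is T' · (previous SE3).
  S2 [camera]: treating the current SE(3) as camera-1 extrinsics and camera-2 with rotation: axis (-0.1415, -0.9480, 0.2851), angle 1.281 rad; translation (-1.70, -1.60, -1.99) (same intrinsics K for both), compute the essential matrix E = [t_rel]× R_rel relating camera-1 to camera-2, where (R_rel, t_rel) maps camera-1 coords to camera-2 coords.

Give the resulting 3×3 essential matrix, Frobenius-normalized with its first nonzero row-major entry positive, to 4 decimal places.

matrix = [0.0315 0.6909 -0.1377; 0.2647 0.0788 0.5726; 0.1319 0.0950 0.2685]

after S1 (compose_se3): R=[0.6609 -0.7502 -0.0204; -0.7217 -0.6280 -0.2911; 0.2055 0.2071 -0.9565], t=(0.6776, 1.8054, -2.6229)
after S2 (essential): [0.0315 0.6909 -0.1377; 0.2647 0.0788 0.5726; 0.1319 0.0950 0.2685]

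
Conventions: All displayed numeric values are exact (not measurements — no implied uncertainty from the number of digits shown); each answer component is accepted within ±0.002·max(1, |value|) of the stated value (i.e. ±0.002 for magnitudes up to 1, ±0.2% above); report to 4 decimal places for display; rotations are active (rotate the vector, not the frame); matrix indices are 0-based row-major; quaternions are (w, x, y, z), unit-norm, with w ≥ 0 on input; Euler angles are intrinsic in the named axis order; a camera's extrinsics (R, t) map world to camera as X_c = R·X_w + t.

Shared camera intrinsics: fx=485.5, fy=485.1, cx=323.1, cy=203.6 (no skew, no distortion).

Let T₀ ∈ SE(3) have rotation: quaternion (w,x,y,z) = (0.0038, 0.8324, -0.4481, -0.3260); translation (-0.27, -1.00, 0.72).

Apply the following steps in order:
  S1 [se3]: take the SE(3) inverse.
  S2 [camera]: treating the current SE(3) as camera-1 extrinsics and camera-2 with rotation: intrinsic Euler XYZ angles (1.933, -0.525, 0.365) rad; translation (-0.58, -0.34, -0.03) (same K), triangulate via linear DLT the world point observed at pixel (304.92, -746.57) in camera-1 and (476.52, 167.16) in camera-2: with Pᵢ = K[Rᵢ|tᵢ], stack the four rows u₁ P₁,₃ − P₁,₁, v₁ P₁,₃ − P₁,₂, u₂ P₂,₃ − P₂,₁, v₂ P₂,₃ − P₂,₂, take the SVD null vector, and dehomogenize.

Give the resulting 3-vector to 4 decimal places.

result = (1.0025, 1.1107, -1.2003)

after S1 (invert_se3): R=[0.3858 -0.7485 -0.5393; -0.7435 -0.5984 0.2985; -0.5461 0.2858 -0.7874], t=(-0.2560, -1.0140, 0.7053)
after S2 (triangulate): (1.0025, 1.1107, -1.2003)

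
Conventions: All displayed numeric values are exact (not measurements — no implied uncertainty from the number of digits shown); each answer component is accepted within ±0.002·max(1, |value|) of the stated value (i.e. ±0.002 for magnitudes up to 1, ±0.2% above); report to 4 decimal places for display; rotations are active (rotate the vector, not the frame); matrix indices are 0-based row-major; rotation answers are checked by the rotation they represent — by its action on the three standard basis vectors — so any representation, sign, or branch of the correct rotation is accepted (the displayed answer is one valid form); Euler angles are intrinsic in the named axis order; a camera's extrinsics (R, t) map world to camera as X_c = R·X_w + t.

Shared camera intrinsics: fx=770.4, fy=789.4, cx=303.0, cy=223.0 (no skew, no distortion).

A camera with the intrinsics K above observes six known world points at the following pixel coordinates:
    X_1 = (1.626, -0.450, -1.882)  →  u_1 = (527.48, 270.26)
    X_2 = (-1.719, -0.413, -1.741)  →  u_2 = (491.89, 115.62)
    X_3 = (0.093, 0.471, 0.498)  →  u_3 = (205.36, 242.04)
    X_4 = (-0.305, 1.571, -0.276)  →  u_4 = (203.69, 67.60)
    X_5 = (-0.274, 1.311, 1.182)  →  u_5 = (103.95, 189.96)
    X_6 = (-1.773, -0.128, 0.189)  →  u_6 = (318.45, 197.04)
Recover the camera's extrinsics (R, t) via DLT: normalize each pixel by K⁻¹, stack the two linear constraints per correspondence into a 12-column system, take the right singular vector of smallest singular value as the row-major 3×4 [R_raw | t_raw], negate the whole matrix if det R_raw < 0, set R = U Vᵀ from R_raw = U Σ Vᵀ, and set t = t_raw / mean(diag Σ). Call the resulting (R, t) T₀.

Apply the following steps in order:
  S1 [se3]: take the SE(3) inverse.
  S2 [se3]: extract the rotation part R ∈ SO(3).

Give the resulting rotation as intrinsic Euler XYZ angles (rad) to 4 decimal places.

rotation (euler_xyz) = (0.4639, -1.1155, -2.0511)

source (pnp_recover): camera pose = R=[-0.2032 -0.6074 -0.7679; 0.3900 -0.7696 0.5056; -0.8981 -0.1968 0.3932], t=(-0.1300, 0.2300, 6.4300)
after S1 (invert_se3): R=[-0.2032 0.3900 -0.8981; -0.6074 -0.7696 -0.1968; -0.7679 0.5056 0.3932], t=(5.6590, 1.3632, -2.7446)
after S2 (rot_of_se3): [-0.2032 0.3900 -0.8981; -0.6074 -0.7696 -0.1968; -0.7679 0.5056 0.3932]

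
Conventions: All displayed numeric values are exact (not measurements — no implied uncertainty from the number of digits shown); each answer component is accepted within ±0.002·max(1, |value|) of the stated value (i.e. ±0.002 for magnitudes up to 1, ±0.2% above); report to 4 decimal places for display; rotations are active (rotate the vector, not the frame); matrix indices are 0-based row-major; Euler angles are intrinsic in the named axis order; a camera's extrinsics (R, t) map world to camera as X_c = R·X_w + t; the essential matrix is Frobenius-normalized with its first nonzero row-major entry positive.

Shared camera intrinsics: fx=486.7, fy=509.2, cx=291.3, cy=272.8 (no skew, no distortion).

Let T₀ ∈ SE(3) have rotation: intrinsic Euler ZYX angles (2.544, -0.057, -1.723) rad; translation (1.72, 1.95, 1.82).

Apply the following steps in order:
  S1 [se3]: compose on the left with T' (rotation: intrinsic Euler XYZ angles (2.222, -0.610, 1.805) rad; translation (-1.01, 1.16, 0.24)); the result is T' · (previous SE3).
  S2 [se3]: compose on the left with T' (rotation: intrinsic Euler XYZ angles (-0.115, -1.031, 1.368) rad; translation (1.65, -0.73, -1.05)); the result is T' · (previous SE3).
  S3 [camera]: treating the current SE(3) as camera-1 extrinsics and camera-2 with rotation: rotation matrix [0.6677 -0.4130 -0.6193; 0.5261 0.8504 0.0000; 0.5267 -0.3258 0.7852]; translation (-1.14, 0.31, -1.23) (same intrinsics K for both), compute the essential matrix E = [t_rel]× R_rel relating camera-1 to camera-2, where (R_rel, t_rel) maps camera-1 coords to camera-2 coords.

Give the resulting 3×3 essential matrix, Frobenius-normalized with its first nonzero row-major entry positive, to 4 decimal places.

after S1 (compose_se3): R=[-0.3235 0.4328 0.8415; 0.6902 0.7163 -0.1030; -0.6473 0.5474 -0.5304], t=(-3.9345, 0.2798, 1.1038)
after S2 (compose_se3): R=[0.1743 -0.7854 0.5940; -0.2878 0.5362 0.7935; -0.9417 -0.3093 -0.1326], t=(0.1550, -4.5423, -0.9595)
after S3 (essential): [0.0707 0.0564 -0.1096; 0.5595 0.2595 -0.3209; 0.3897 -0.0942 0.5794]

matrix = [0.0707 0.0564 -0.1096; 0.5595 0.2595 -0.3209; 0.3897 -0.0942 0.5794]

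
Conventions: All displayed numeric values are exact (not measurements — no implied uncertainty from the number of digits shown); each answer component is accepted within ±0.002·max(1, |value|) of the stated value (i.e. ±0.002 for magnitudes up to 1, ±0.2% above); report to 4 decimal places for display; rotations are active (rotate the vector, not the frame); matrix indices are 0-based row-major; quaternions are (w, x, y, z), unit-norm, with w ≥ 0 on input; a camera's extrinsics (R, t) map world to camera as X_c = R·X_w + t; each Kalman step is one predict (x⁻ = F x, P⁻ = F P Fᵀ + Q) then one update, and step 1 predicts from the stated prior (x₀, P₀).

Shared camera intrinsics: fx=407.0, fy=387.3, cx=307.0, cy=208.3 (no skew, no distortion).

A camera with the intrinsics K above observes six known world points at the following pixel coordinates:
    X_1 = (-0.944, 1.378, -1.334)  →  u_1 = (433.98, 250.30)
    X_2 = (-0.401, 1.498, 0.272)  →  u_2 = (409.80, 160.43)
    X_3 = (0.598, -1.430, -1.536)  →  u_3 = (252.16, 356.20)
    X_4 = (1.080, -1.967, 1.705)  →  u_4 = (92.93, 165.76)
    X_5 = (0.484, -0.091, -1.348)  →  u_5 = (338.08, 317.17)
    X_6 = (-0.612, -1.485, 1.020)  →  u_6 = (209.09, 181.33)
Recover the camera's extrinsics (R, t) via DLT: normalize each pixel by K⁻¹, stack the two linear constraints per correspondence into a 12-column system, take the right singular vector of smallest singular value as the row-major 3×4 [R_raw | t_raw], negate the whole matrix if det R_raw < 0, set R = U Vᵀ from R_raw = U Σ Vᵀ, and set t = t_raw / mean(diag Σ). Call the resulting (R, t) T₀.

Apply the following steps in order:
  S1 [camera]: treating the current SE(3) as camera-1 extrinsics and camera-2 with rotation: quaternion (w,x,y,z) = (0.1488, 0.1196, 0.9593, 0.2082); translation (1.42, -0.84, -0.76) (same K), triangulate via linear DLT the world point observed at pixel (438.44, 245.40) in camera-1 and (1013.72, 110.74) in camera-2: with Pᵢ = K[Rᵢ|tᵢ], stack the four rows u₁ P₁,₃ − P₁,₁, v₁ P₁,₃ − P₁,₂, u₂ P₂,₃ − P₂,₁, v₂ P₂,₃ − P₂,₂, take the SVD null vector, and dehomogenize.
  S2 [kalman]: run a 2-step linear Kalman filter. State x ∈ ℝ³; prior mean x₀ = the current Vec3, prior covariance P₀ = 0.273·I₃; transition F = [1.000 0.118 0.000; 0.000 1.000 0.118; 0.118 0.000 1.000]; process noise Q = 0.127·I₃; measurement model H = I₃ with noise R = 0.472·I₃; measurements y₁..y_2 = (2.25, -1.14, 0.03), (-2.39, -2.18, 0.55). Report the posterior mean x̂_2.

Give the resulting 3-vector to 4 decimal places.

result = (-0.7029, -0.8568, -0.2893)

source (pnp_recover): camera pose = R=[-0.1747 0.9123 -0.3705; 0.2290 -0.3283 -0.9164; -0.9576 -0.2450 -0.1516], t=(0.0800, 0.1400, 5.6300)
after S1 (triangulate): (-1.0356, 1.4697, -1.3078)
after S2 (kf_track): (-0.7029, -0.8568, -0.2893)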